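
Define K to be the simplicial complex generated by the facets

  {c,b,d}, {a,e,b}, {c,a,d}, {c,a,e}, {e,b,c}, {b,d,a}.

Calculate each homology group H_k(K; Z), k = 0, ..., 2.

Take the total order a < b < c < d < e on the vertex set. Then K (dimension 2) consists of the simplices:

  0-simplices (5): a, b, c, d, e
  1-simplices (9): ab, ac, ad, ae, bc, bd, be, cd, ce
  2-simplices (6): abd, abe, acd, ace, bcd, bce

so the chain groups are C_0 ≅ Z^5, C_1 ≅ Z^9, C_2 ≅ Z^6.

Boundary ∂_1: C_1 → C_0 sends each edge [p,q] (with p < q) to q − p. For instance
  ∂bc = c − b.
The resulting 5×9 matrix has rank 4, and its Smith normal form has invariant factors (1,1,1,1).

∂_2: C_2 → C_1 acts by ∂[p,q,r] = [q,r] − [p,r] + [p,q]. For instance
  ∂abd = bd − ad + ab,
  ∂bcd = cd − bd + bc.
This gives a 9×6 integer matrix of rank 5; reducing to Smith normal form yields diagonal entries (1,1,1,1,1).

Now H_k = ker ∂_k / im ∂_{k+1}, so:

  H_0: rank C_0 − rank ∂_1 = 5 − 4 = 1, and the invariant factors of ∂_1 are all 1, so H_0 = Z.
  H_1: rank ker ∂_1 − rank ∂_2 = (9 − 4) − 5 = 0, and the invariant factors of ∂_2 are all 1, so H_1 = 0.
  H_2: rank ker ∂_2 − rank ∂_3 = (6 − 5) − 0 = 1, and there is no ∂_3, so H_2 = Z.

(K is a triangulation of the 2-sphere S^2.)

H_0 ≅ Z,  H_1 = 0,  H_2 ≅ Z.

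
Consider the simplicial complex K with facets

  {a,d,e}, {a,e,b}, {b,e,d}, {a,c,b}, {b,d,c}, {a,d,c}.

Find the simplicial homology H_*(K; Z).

Take the total order a < b < c < d < e on the vertex set. Then K (dimension 2) consists of the simplices:

  0-simplices (5): a, b, c, d, e
  1-simplices (9): ab, ac, ad, ae, bc, bd, be, cd, de
  2-simplices (6): abc, abe, acd, ade, bcd, bde

so the chain groups are C_0 ≅ Z^5, C_1 ≅ Z^9, C_2 ≅ Z^6.

The boundary map ∂_1: C_1 → C_0 sends each edge [p,q] (with p < q) to q − p.
As a 5×9 matrix over Z this has rank 4, with invariant factors (1,1,1,1).

∂_2: C_2 → C_1 acts by ∂[p,q,r] = [q,r] − [p,r] + [p,q]. For instance
  ∂bde = de − be + bd,
  ∂abe = be − ae + ab.
As a 9×6 matrix over Z this has rank 5, with invariant factors (1,1,1,1,1).

From H_k ≅ ker(∂_k) / im(∂_{k+1}) we obtain:

  H_0: rank C_0 − rank ∂_1 = 5 − 4 = 1, and the invariant factors of ∂_1 are all 1, so H_0 ≅ Z.
  H_1: rank ker ∂_1 − rank ∂_2 = (9 − 4) − 5 = 0, and the invariant factors of ∂_2 are all 1, so H_1 ≅ 0.
  H_2: rank ker ∂_2 − rank ∂_3 = (6 − 5) − 0 = 1, and there is no ∂_3, so H_2 ≅ Z.

H_0 = Z,  H_1 = 0,  H_2 = Z.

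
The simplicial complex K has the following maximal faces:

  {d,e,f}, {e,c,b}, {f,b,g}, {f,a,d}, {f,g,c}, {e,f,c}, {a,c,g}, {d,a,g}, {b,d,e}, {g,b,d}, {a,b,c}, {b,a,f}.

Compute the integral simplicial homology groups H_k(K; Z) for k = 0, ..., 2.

H_0 = Z,  H_1 = Z/2,  H_2 = 0.

We work with the vertex ordering a < b < c < d < e < f < g. The simplices of K, each written with vertices in increasing order, are:

  0-simplices (7): a, b, c, d, e, f, g
  1-simplices (18): ab, ac, ad, af, ag, bc, bd, be, bf, bg, ce, cf, cg, de, df, dg, ef, fg
  2-simplices (12): abc, abf, acg, adf, adg, bce, bde, bdg, bfg, cef, cfg, def

so the chain groups are C_0 ≅ Z^7, C_1 ≅ Z^18, C_2 ≅ Z^12.

∂_1: C_1 → C_0 is given by ∂[p,q] = [q] − [p]. For instance
  ∂cf = f − c.
As a 7×18 matrix over Z this has rank 6, with invariant factors (1,1,1,1,1,1).

Boundary ∂_2: C_2 → C_1 sends each 2-simplex [p,q,r] to [q,r] − [p,r] + [p,q]. For instance
  ∂cef = ef − cf + ce,
  ∂cfg = fg − cg + cf.
This gives a 18×12 integer matrix of rank 12; reducing to Smith normal form yields diagonal entries (1,1,1,1,1,1,1,1,1,1,1,2).

Computing H_k = (kernel of ∂_k) / (image of ∂_{k+1}):

  H_0: rank C_0 − rank ∂_1 = 7 − 6 = 1, and the invariant factors of ∂_1 are all 1, so H_0 ≅ Z.
  H_1: rank ker ∂_1 − rank ∂_2 = (18 − 6) − 12 = 0, and ∂_2 has invariant factor 2 > 1, so H_1 ≅ Z/2.
  H_2: rank ker ∂_2 − rank ∂_3 = (12 − 12) − 0 = 0, and there is no ∂_3, so H_2 ≅ 0.

As a check, the Euler characteristic is 7 − 18 + 12 = 1, which agrees with 1 − 0 + 0 = 1.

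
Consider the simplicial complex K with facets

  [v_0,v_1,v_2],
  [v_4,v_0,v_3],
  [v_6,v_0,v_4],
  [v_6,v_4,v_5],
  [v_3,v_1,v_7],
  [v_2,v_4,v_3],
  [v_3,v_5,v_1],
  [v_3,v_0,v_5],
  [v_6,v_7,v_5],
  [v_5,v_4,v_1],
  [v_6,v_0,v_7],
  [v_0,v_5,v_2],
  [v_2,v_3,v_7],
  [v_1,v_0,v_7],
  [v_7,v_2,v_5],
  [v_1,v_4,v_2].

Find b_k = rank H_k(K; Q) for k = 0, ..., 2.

b_0 = 1, b_1 = 2, b_2 = 1.

Take the total order v_0 < v_1 < v_2 < v_3 < v_4 < v_5 < v_6 < v_7 on the vertex set. Then K (dimension 2) consists of the simplices:

  0-simplices (8): [v_0], [v_1], [v_2], [v_3], [v_4], [v_5], [v_6], [v_7]
  1-simplices (24): (24 of them)
  2-simplices (16): (16 of them)

giving chain groups C_0 ≅ Z^8, C_1 ≅ Z^24, C_2 ≅ Z^16.

The boundary map ∂_1: C_1 → C_0 is given by ∂[p,q] = [q] − [p].
This gives a 8×24 integer matrix of rank 7; reducing to Smith normal form yields diagonal entries (1,1,1,1,1,1,1).

∂_2: C_2 → C_1 sends each 2-simplex [p,q,r] to [q,r] − [p,r] + [p,q]. For instance
  ∂[v_0,v_3,v_5] = [v_3,v_5] − [v_0,v_5] + [v_0,v_3],
  ∂[v_0,v_6,v_7] = [v_6,v_7] − [v_0,v_7] + [v_0,v_6].
The 24×16 boundary matrix has rank 15 and Smith normal form diag(1,1,1,1,1,1,1,1,1,1,1,1,1,1,1).

Now H_k = ker ∂_k / im ∂_{k+1}, so:

  H_0: rank C_0 − rank ∂_1 = 8 − 7 = 1, and the invariant factors of ∂_1 are all 1, so H_0 ≅ Z.
  H_1: rank ker ∂_1 − rank ∂_2 = (24 − 7) − 15 = 2, and the invariant factors of ∂_2 are all 1, so H_1 ≅ Z^2.
  H_2: rank ker ∂_2 − rank ∂_3 = (16 − 15) − 0 = 1, and there is no ∂_3, so H_2 ≅ Z.

As a check, the Euler characteristic is 8 − 24 + 16 = 0, which agrees with 1 − 2 + 1 = 0.

Hence the Betti numbers are b_0 = 1, b_1 = 2, b_2 = 1.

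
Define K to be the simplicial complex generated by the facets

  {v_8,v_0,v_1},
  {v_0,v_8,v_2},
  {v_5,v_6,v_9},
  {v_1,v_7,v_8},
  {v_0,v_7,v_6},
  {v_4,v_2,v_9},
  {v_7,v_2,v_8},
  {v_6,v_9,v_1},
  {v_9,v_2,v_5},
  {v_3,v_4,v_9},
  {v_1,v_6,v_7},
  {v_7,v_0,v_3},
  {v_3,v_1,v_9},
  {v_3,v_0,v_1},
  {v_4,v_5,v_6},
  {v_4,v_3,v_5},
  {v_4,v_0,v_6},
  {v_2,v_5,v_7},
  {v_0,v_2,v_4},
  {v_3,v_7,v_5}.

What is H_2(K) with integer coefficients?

H_2 ≅ 0.

Fix the vertex order v_0 < v_1 < v_2 < v_3 < v_4 < v_5 < v_6 < v_7 < v_8 < v_9 and write every simplex with vertices in increasing order. Then dim K = 2 and the simplices of K are:

  0-simplices (10): [v_0], [v_1], [v_2], [v_3], [v_4], [v_5], [v_6], [v_7], [v_8], [v_9]
  1-simplices (30): (30 of them)
  2-simplices (20): (20 of them)

so the chain groups are C_0 ≅ Z^10, C_1 ≅ Z^30, C_2 ≅ Z^20.

Boundary ∂_1: C_1 → C_0 sends each edge [p,q] (with p < q) to q − p.
This gives a 10×30 integer matrix of rank 9; reducing to Smith normal form yields diagonal entries (1,1,1,1,1,1,1,1,1).

The boundary map ∂_2: C_2 → C_1 sends each 2-simplex [p,q,r] to [q,r] − [p,r] + [p,q]. For instance
  ∂[v_1,v_6,v_9] = [v_6,v_9] − [v_1,v_9] + [v_1,v_6],
  ∂[v_2,v_7,v_8] = [v_7,v_8] − [v_2,v_8] + [v_2,v_7].
As a 30×20 matrix over Z this has rank 20, with invariant factors (1,1,1,1,1,1,1,1,1,1,1,1,1,1,1,1,1,1,1,2).

From H_k ≅ ker(∂_k) / im(∂_{k+1}) we obtain:

  H_2: rank ker ∂_2 − rank ∂_3 = (20 − 20) − 0 = 0, and there is no ∂_3, so H_2 ≅ 0.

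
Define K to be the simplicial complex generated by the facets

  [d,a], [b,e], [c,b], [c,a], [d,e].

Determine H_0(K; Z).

H_0 = Z.

Order the vertices as a < b < c < d < e. Listing each simplex with vertices in this order, K has dimension 1 with simplices:

  0-simplices (5): a, b, c, d, e
  1-simplices (5): ac, ad, bc, be, de

so the chain groups are C_0 ≅ Z^5, C_1 ≅ Z^5.

Boundary ∂_1: C_1 → C_0 is given by ∂[p,q] = [q] − [p]. For instance
  ∂ad = d − a.
As a 5×5 matrix over Z this has rank 4, with invariant factors (1,1,1,1).

Now H_k = ker ∂_k / im ∂_{k+1}, so:

  H_0: rank C_0 − rank ∂_1 = 5 − 4 = 1, and the invariant factors of ∂_1 are all 1, so H_0 = Z.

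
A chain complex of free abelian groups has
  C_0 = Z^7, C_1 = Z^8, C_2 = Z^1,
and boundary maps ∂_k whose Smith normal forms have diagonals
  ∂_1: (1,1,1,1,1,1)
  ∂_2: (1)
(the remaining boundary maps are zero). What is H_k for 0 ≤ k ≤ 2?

H_0 = Z,  H_1 = Z,  H_2 = 0.

H_0: b_0 = 7 − 0 − 6 = 1; torsion from ∂_1 factors > 1: none. So H_0 = Z.
H_1: b_1 = 8 − 6 − 1 = 1; torsion from ∂_2 factors > 1: none. So H_1 = Z.
H_2: b_2 = 1 − 1 − 0 = 0; torsion from ∂_3 factors > 1: none. So H_2 = 0.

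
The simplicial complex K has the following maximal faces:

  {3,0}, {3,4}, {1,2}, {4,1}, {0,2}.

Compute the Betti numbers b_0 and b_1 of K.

We work with the vertex ordering 0 < 1 < 2 < 3 < 4. The simplices of K, each written with vertices in increasing order, are:

  0-simplices (5): [0], [1], [2], [3], [4]
  1-simplices (5): [0,2], [0,3], [1,2], [1,4], [3,4]

giving chain groups C_0 ≅ Z^5, C_1 ≅ Z^5.

∂_1: C_1 → C_0 is given by ∂[p,q] = [q] − [p]. For instance
  ∂[1,2] = [2] − [1].
As a 5×5 matrix over Z this has rank 4, with invariant factors (1,1,1,1).

Reading off H_k = ker ∂_k / im ∂_{k+1}:

  H_0: rank C_0 − rank ∂_1 = 5 − 4 = 1, and the invariant factors of ∂_1 are all 1, so H_0 ≅ Z.
  H_1: rank ker ∂_1 − rank ∂_2 = (5 − 4) − 0 = 1, and there is no ∂_2, so H_1 ≅ Z.

(K is a triangulation of the circle S^1.)

Hence the Betti numbers are b_0 = 1, b_1 = 1.

b_0 = 1, b_1 = 1.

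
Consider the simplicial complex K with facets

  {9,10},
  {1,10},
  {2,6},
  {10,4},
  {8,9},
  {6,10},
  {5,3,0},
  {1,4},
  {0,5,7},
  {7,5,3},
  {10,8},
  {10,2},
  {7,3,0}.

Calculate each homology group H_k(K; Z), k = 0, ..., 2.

Fix the vertex order 0 < 1 < 2 < 3 < 4 < 5 < 6 < 7 < 8 < 9 < 10 and write every simplex with vertices in increasing order. Then dim K = 2 and the simplices of K are:

  0-simplices (11): [0], [1], [2], [3], [4], [5], [6], [7], [8], [9], [10]
  1-simplices (15): [0,3], [0,5], [0,7], [1,4], [1,10], [2,6], [2,10], [3,5], [3,7], [4,10], [5,7], [6,10], [8,9], [8,10], [9,10]
  2-simplices (4): [0,3,5], [0,3,7], [0,5,7], [3,5,7]

so the chain groups are C_0 ≅ Z^11, C_1 ≅ Z^15, C_2 ≅ Z^4.

∂_1: C_1 → C_0 sends each edge [p,q] (with p < q) to q − p.
As a 11×15 matrix over Z this has rank 9, with invariant factors (1,1,1,1,1,1,1,1,1).

∂_2: C_2 → C_1 acts by ∂[p,q,r] = [q,r] − [p,r] + [p,q]. For instance
  ∂[0,3,7] = [3,7] − [0,7] + [0,3],
  ∂[0,3,5] = [3,5] − [0,5] + [0,3].
This gives a 15×4 integer matrix of rank 3; reducing to Smith normal form yields diagonal entries (1,1,1).

Reading off H_k = ker ∂_k / im ∂_{k+1}:

  H_0: rank C_0 − rank ∂_1 = 11 − 9 = 2, and the invariant factors of ∂_1 are all 1, so H_0 = Z^2.
  H_1: rank ker ∂_1 − rank ∂_2 = (15 − 9) − 3 = 3, and the invariant factors of ∂_2 are all 1, so H_1 = Z^3.
  H_2: rank ker ∂_2 − rank ∂_3 = (4 − 3) − 0 = 1, and there is no ∂_3, so H_2 = Z.

(K is a triangulation of the disjoint union of the 2-sphere S^2 and a wedge of 3 circles.)

H_0 ≅ Z^2,  H_1 ≅ Z^3,  H_2 ≅ Z.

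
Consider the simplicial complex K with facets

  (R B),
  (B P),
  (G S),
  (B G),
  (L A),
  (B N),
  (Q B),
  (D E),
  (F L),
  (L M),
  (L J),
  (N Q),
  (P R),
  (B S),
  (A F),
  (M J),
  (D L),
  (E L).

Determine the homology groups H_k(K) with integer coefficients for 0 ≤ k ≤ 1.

H_0 = Z^2,  H_1 = Z^6.

Order the vertices as A < B < D < E < F < G < J < L < M < N < P < Q < R < S. Listing each simplex with vertices in this order, K has dimension 1 with simplices:

  0-simplices (14): A, B, D, E, F, G, J, L, M, N, P, Q, R, S
  1-simplices (18): AF, AL, BG, BN, BP, BQ, BR, BS, DE, DL, EL, FL, GS, JL, JM, LM, NQ, PR

Hence C_0 ≅ Z^14, C_1 ≅ Z^18.

Boundary ∂_1: C_1 → C_0 maps an edge to its endpoints' difference, ∂[p,q] = q − p.
As a 14×18 matrix over Z this has rank 12, with invariant factors (1,1,1,1,1,1,1,1,1,1,1,1).

From H_k ≅ ker(∂_k) / im(∂_{k+1}) we obtain:

  H_0: rank C_0 − rank ∂_1 = 14 − 12 = 2, and the invariant factors of ∂_1 are all 1, so H_0 ≅ Z^2.
  H_1: rank ker ∂_1 − rank ∂_2 = (18 − 12) − 0 = 6, and there is no ∂_2, so H_1 ≅ Z^6.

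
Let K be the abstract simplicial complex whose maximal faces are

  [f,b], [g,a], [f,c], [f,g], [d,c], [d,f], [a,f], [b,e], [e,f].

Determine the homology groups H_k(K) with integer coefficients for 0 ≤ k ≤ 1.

H_0 ≅ Z,  H_1 ≅ Z^3.

Take the total order a < b < c < d < e < f < g on the vertex set. Then K (dimension 1) consists of the simplices:

  0-simplices (7): a, b, c, d, e, f, g
  1-simplices (9): af, ag, be, bf, cd, cf, df, ef, fg

so the chain groups are C_0 ≅ Z^7, C_1 ≅ Z^9.

Boundary ∂_1: C_1 → C_0 sends each edge [p,q] (with p < q) to q − p.
The 7×9 boundary matrix has rank 6 and Smith normal form diag(1,1,1,1,1,1).

Computing H_k = (kernel of ∂_k) / (image of ∂_{k+1}):

  H_0: rank C_0 − rank ∂_1 = 7 − 6 = 1, and the invariant factors of ∂_1 are all 1, so H_0 = Z.
  H_1: rank ker ∂_1 − rank ∂_2 = (9 − 6) − 0 = 3, and there is no ∂_2, so H_1 = Z^3.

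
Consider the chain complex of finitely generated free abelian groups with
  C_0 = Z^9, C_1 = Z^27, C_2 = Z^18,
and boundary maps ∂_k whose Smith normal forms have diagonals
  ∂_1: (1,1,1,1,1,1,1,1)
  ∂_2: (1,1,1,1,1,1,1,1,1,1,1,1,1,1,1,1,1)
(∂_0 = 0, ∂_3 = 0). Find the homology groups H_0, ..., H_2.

H_0: b_0 = 9 − 0 − 8 = 1; torsion from ∂_1 factors > 1: none. So H_0 ≅ Z.
H_1: b_1 = 27 − 8 − 17 = 2; torsion from ∂_2 factors > 1: none. So H_1 ≅ Z^2.
H_2: b_2 = 18 − 17 − 0 = 1; torsion from ∂_3 factors > 1: none. So H_2 ≅ Z.

H_0 ≅ Z,  H_1 ≅ Z^2,  H_2 ≅ Z.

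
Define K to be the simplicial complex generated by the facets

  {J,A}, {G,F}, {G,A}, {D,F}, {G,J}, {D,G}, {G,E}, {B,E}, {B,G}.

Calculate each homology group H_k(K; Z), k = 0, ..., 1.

H_0 = Z,  H_1 = Z^3.

Take the total order A < B < D < E < F < G < J on the vertex set. Then K (dimension 1) consists of the simplices:

  0-simplices (7): A, B, D, E, F, G, J
  1-simplices (9): AG, AJ, BE, BG, DF, DG, EG, FG, GJ

so the chain groups are C_0 ≅ Z^7, C_1 ≅ Z^9.

Boundary ∂_1: C_1 → C_0 is given by ∂[p,q] = [q] − [p]. For instance
  ∂FG = G − F.
The resulting 7×9 matrix has rank 6, and its Smith normal form has invariant factors (1,1,1,1,1,1).

Computing H_k = (kernel of ∂_k) / (image of ∂_{k+1}):

  H_0: rank C_0 − rank ∂_1 = 7 − 6 = 1, and the invariant factors of ∂_1 are all 1, so H_0 = Z.
  H_1: rank ker ∂_1 − rank ∂_2 = (9 − 6) − 0 = 3, and there is no ∂_2, so H_1 = Z^3.

(K is a triangulation of a wedge of 3 circles.)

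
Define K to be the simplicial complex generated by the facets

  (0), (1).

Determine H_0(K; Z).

K has 2 vertices.
rank ∂_0 = 0, rank ∂_1 = 0 ⇒ b_0 = 2 − 0 − 0 = 2. So H_0 ≅ Z^2.

H_0 = Z^2.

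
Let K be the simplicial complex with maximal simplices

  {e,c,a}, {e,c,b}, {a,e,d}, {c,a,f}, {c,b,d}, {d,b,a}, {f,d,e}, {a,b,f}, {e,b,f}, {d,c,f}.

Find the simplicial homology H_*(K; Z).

Order the vertices as a < b < c < d < e < f. Listing each simplex with vertices in this order, K has dimension 2 with simplices:

  0-simplices (6): a, b, c, d, e, f
  1-simplices (15): ab, ac, ad, ae, af, bc, bd, be, bf, cd, ce, cf, de, df, ef
  2-simplices (10): abd, abf, ace, acf, ade, bcd, bce, bef, cdf, def

giving chain groups C_0 ≅ Z^6, C_1 ≅ Z^15, C_2 ≅ Z^10.

The boundary map ∂_1: C_1 → C_0 maps an edge to its endpoints' difference, ∂[p,q] = q − p. For instance
  ∂af = f − a.
As a 6×15 matrix over Z this has rank 5, with invariant factors (1,1,1,1,1).

Boundary ∂_2: C_2 → C_1 maps a triangle to the signed sum of its edges. For instance
  ∂cdf = df − cf + cd,
  ∂acf = cf − af + ac.
The resulting 15×10 matrix has rank 10, and its Smith normal form has invariant factors (1,1,1,1,1,1,1,1,1,2).

Reading off H_k = ker ∂_k / im ∂_{k+1}:

  H_0: rank C_0 − rank ∂_1 = 6 − 5 = 1, and the invariant factors of ∂_1 are all 1, so H_0 = Z.
  H_1: rank ker ∂_1 − rank ∂_2 = (15 − 5) − 10 = 0, and ∂_2 has invariant factor 2 > 1, so H_1 = Z_2.
  H_2: rank ker ∂_2 − rank ∂_3 = (10 − 10) − 0 = 0, and there is no ∂_3, so H_2 = 0.

(K is a triangulation of the real projective plane RP^2.)

H_0 = Z,  H_1 = Z_2,  H_2 = 0.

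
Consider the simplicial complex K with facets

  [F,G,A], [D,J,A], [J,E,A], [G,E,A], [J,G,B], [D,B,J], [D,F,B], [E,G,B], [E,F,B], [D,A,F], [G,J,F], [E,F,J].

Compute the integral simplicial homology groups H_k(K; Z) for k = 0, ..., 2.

We work with the vertex ordering A < B < D < E < F < G < J. The simplices of K, each written with vertices in increasing order, are:

  0-simplices (7): A, B, D, E, F, G, J
  1-simplices (18): AD, AE, AF, AG, AJ, BD, BE, BF, BG, BJ, DF, DJ, EF, EG, EJ, FG, FJ, GJ
  2-simplices (12): ADF, ADJ, AEG, AEJ, AFG, BDF, BDJ, BEF, BEG, BGJ, EFJ, FGJ

Hence C_0 ≅ Z^7, C_1 ≅ Z^18, C_2 ≅ Z^12.

Boundary ∂_1: C_1 → C_0 sends each edge [p,q] (with p < q) to q − p.
The resulting 7×18 matrix has rank 6, and its Smith normal form has invariant factors (1,1,1,1,1,1).

The boundary map ∂_2: C_2 → C_1 maps a triangle to the signed sum of its edges. For instance
  ∂BEG = EG − BG + BE,
  ∂BDJ = DJ − BJ + BD.
The resulting 18×12 matrix has rank 12, and its Smith normal form has invariant factors (1,1,1,1,1,1,1,1,1,1,1,2).

Now H_k = ker ∂_k / im ∂_{k+1}, so:

  H_0: rank C_0 − rank ∂_1 = 7 − 6 = 1, and the invariant factors of ∂_1 are all 1, so H_0 = Z.
  H_1: rank ker ∂_1 − rank ∂_2 = (18 − 6) − 12 = 0, and ∂_2 has invariant factor 2 > 1, so H_1 = Z_2.
  H_2: rank ker ∂_2 − rank ∂_3 = (12 − 12) − 0 = 0, and there is no ∂_3, so H_2 = 0.

H_0 = Z,  H_1 = Z_2,  H_2 = 0.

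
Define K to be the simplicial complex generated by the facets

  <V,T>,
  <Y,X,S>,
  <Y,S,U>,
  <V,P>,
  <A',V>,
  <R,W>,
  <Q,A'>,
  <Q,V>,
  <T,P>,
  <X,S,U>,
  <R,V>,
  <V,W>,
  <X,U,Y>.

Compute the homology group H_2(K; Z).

We work with the vertex ordering P < Q < R < S < T < U < V < W < X < Y < A'. The simplices of K, each written with vertices in increasing order, are:

  0-simplices (11): [P], [Q], [R], [S], [T], [U], [V], [W], [X], [Y], [A']
  1-simplices (15): [P,T], [P,V], [Q,V], [Q,A'], [R,V], [R,W], [S,U], [S,X], [S,Y], [T,V], [U,X], [U,Y], [V,W], [V,A'], [X,Y]
  2-simplices (4): [S,U,X], [S,U,Y], [S,X,Y], [U,X,Y]

giving chain groups C_0 ≅ Z^11, C_1 ≅ Z^15, C_2 ≅ Z^4.

Boundary ∂_1: C_1 → C_0 maps an edge to its endpoints' difference, ∂[p,q] = q − p.
The 11×15 boundary matrix has rank 9 and Smith normal form diag(1,1,1,1,1,1,1,1,1).

Boundary ∂_2: C_2 → C_1 acts by ∂[p,q,r] = [q,r] − [p,r] + [p,q]. For instance
  ∂[S,U,Y] = [U,Y] − [S,Y] + [S,U],
  ∂[U,X,Y] = [X,Y] − [U,Y] + [U,X].
As a 15×4 matrix over Z this has rank 3, with invariant factors (1,1,1).

Now H_k = ker ∂_k / im ∂_{k+1}, so:

  H_2: rank ker ∂_2 − rank ∂_3 = (4 − 3) − 0 = 1, and there is no ∂_3, so H_2 ≅ Z.

H_2 = Z.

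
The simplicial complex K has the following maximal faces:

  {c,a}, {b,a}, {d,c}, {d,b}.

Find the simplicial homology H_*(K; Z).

Take the total order a < b < c < d on the vertex set. Then K (dimension 1) consists of the simplices:

  0-simplices (4): a, b, c, d
  1-simplices (4): ab, ac, bd, cd

giving chain groups C_0 ≅ Z^4, C_1 ≅ Z^4.

∂_1: C_1 → C_0 maps an edge to its endpoints' difference, ∂[p,q] = q − p. For instance
  ∂ac = c − a.
As a 4×4 matrix over Z this has rank 3, with invariant factors (1,1,1).

From H_k ≅ ker(∂_k) / im(∂_{k+1}) we obtain:

  H_0: rank C_0 − rank ∂_1 = 4 − 3 = 1, and the invariant factors of ∂_1 are all 1, so H_0 = Z.
  H_1: rank ker ∂_1 − rank ∂_2 = (4 − 3) − 0 = 1, and there is no ∂_2, so H_1 = Z.

(K is a triangulation of the circle S^1.)

H_0 ≅ Z,  H_1 ≅ Z.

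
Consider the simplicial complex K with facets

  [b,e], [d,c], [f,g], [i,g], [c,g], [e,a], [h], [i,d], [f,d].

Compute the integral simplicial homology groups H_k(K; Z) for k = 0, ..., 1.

Take the total order a < b < c < d < e < f < g < h < i on the vertex set. Then K (dimension 1) consists of the simplices:

  0-simplices (9): a, b, c, d, e, f, g, h, i
  1-simplices (8): ae, be, cd, cg, df, di, fg, gi

so the chain groups are C_0 ≅ Z^9, C_1 ≅ Z^8.

The boundary map ∂_1: C_1 → C_0 is given by ∂[p,q] = [q] − [p]. For instance
  ∂fg = g − f.
The 9×8 boundary matrix has rank 6 and Smith normal form diag(1,1,1,1,1,1).

From H_k ≅ ker(∂_k) / im(∂_{k+1}) we obtain:

  H_0: rank C_0 − rank ∂_1 = 9 − 6 = 3, and the invariant factors of ∂_1 are all 1, so H_0 ≅ Z^3.
  H_1: rank ker ∂_1 − rank ∂_2 = (8 − 6) − 0 = 2, and there is no ∂_2, so H_1 ≅ Z^2.

As a check, the Euler characteristic is 9 − 8 = 1, which agrees with 3 − 2 = 1.

H_0 ≅ Z^3,  H_1 ≅ Z^2.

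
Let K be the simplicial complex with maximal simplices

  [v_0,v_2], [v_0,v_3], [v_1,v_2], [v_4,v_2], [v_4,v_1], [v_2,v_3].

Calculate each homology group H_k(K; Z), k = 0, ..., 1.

Take the total order v_0 < v_1 < v_2 < v_3 < v_4 on the vertex set. Then K (dimension 1) consists of the simplices:

  0-simplices (5): [v_0], [v_1], [v_2], [v_3], [v_4]
  1-simplices (6): [v_0,v_2], [v_0,v_3], [v_1,v_2], [v_1,v_4], [v_2,v_3], [v_2,v_4]

so the chain groups are C_0 ≅ Z^5, C_1 ≅ Z^6.

Boundary ∂_1: C_1 → C_0 is given by ∂[p,q] = [q] − [p]. For instance
  ∂[v_0,v_2] = [v_2] − [v_0].
The resulting 5×6 matrix has rank 4, and its Smith normal form has invariant factors (1,1,1,1).

From H_k ≅ ker(∂_k) / im(∂_{k+1}) we obtain:

  H_0: rank C_0 − rank ∂_1 = 5 − 4 = 1, and the invariant factors of ∂_1 are all 1, so H_0 = Z.
  H_1: rank ker ∂_1 − rank ∂_2 = (6 − 4) − 0 = 2, and there is no ∂_2, so H_1 = Z^2.

As a check, the Euler characteristic is 5 − 6 = -1, which agrees with 1 − 2 = -1.
(K is a triangulation of a wedge of 2 circles.)

H_0 ≅ Z,  H_1 ≅ Z^2.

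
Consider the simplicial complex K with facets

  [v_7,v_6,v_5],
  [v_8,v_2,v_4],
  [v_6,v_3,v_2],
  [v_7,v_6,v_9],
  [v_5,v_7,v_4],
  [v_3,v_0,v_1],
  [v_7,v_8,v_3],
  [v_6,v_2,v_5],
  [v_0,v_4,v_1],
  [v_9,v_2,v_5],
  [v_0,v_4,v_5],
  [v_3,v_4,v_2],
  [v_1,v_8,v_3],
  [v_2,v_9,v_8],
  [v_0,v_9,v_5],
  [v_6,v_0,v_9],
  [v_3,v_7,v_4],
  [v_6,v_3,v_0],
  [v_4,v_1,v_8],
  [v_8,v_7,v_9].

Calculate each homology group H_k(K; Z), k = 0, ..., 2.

H_0 = Z,  H_1 = Z ⊕ Z/2Z,  H_2 = 0.

We work with the vertex ordering v_0 < v_1 < v_2 < v_3 < v_4 < v_5 < v_6 < v_7 < v_8 < v_9. The simplices of K, each written with vertices in increasing order, are:

  0-simplices (10): [v_0], [v_1], [v_2], [v_3], [v_4], [v_5], [v_6], [v_7], [v_8], [v_9]
  1-simplices (30): (30 of them)
  2-simplices (20): (20 of them)

so the chain groups are C_0 ≅ Z^10, C_1 ≅ Z^30, C_2 ≅ Z^20.

∂_1: C_1 → C_0 maps an edge to its endpoints' difference, ∂[p,q] = q − p.
The resulting 10×30 matrix has rank 9, and its Smith normal form has invariant factors (1,1,1,1,1,1,1,1,1).

Boundary ∂_2: C_2 → C_1 maps a triangle to the signed sum of its edges. For instance
  ∂[v_5,v_6,v_7] = [v_6,v_7] − [v_5,v_7] + [v_5,v_6],
  ∂[v_7,v_8,v_9] = [v_8,v_9] − [v_7,v_9] + [v_7,v_8].
The resulting 30×20 matrix has rank 20, and its Smith normal form has invariant factors (1,1,1,1,1,1,1,1,1,1,1,1,1,1,1,1,1,1,1,2).

Now H_k = ker ∂_k / im ∂_{k+1}, so:

  H_0: rank C_0 − rank ∂_1 = 10 − 9 = 1, and the invariant factors of ∂_1 are all 1, so H_0 = Z.
  H_1: rank ker ∂_1 − rank ∂_2 = (30 − 9) − 20 = 1, and ∂_2 has invariant factor 2 > 1, so H_1 = Z ⊕ Z/2Z.
  H_2: rank ker ∂_2 − rank ∂_3 = (20 − 20) − 0 = 0, and there is no ∂_3, so H_2 = 0.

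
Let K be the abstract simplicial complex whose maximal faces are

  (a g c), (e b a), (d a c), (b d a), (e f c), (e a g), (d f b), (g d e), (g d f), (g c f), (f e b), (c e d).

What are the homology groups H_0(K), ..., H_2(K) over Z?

Fix the vertex order a < b < c < d < e < f < g and write every simplex with vertices in increasing order. Then dim K = 2 and the simplices of K are:

  0-simplices (7): a, b, c, d, e, f, g
  1-simplices (18): ab, ac, ad, ae, ag, bd, be, bf, cd, ce, cf, cg, de, df, dg, ef, eg, fg
  2-simplices (12): abd, abe, acd, acg, aeg, bdf, bef, cde, cef, cfg, deg, dfg

so the chain groups are C_0 ≅ Z^7, C_1 ≅ Z^18, C_2 ≅ Z^12.

Boundary ∂_1: C_1 → C_0 is given by ∂[p,q] = [q] − [p].
The 7×18 boundary matrix has rank 6 and Smith normal form diag(1,1,1,1,1,1).

∂_2: C_2 → C_1 acts by ∂[p,q,r] = [q,r] − [p,r] + [p,q]. For instance
  ∂cfg = fg − cg + cf,
  ∂dfg = fg − dg + df.
The resulting 18×12 matrix has rank 12, and its Smith normal form has invariant factors (1,1,1,1,1,1,1,1,1,1,1,2).

Reading off H_k = ker ∂_k / im ∂_{k+1}:

  H_0: rank C_0 − rank ∂_1 = 7 − 6 = 1, and the invariant factors of ∂_1 are all 1, so H_0 ≅ Z.
  H_1: rank ker ∂_1 − rank ∂_2 = (18 − 6) − 12 = 0, and ∂_2 has invariant factor 2 > 1, so H_1 ≅ Z_2.
  H_2: rank ker ∂_2 − rank ∂_3 = (12 − 12) − 0 = 0, and there is no ∂_3, so H_2 ≅ 0.

H_0 ≅ Z,  H_1 ≅ Z_2,  H_2 = 0.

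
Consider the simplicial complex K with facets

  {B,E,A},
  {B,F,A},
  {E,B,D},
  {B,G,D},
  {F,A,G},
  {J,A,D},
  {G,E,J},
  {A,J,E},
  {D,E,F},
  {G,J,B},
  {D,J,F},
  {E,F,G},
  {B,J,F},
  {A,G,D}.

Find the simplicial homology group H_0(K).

We work with the vertex ordering A < B < D < E < F < G < J. The simplices of K, each written with vertices in increasing order, are:

  0-simplices (7): A, B, D, E, F, G, J
  1-simplices (21): AB, AD, AE, AF, AG, AJ, BD, BE, BF, BG, BJ, DE, DF, DG, DJ, EF, EG, EJ, FG, FJ, GJ
  2-simplices (14): ABE, ABF, ADG, ADJ, AEJ, AFG, BDE, BDG, BFJ, BGJ, DEF, DFJ, EFG, EGJ

giving chain groups C_0 ≅ Z^7, C_1 ≅ Z^21, C_2 ≅ Z^14.

The boundary map ∂_1: C_1 → C_0 sends each edge [p,q] (with p < q) to q − p. For instance
  ∂EF = F − E.
As a 7×21 matrix over Z this has rank 6, with invariant factors (1,1,1,1,1,1).

∂_2: C_2 → C_1 maps a triangle to the signed sum of its edges. For instance
  ∂DFJ = FJ − DJ + DF,
  ∂BFJ = FJ − BJ + BF.
This gives a 21×14 integer matrix of rank 13; reducing to Smith normal form yields diagonal entries (1,1,1,1,1,1,1,1,1,1,1,1,1).

Now H_k = ker ∂_k / im ∂_{k+1}, so:

  H_0: rank C_0 − rank ∂_1 = 7 − 6 = 1, and the invariant factors of ∂_1 are all 1, so H_0 ≅ Z.

(K is a triangulation of the torus T^2.)

H_0 ≅ Z.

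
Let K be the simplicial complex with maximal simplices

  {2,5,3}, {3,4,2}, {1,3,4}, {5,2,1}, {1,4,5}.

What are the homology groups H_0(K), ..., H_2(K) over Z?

H_0 = Z,  H_1 = Z,  H_2 = 0.

Take the total order 1 < 2 < 3 < 4 < 5 on the vertex set. Then K (dimension 2) consists of the simplices:

  0-simplices (5): [1], [2], [3], [4], [5]
  1-simplices (10): [1,2], [1,3], [1,4], [1,5], [2,3], [2,4], [2,5], [3,4], [3,5], [4,5]
  2-simplices (5): [1,2,5], [1,3,4], [1,4,5], [2,3,4], [2,3,5]

Hence C_0 ≅ Z^5, C_1 ≅ Z^10, C_2 ≅ Z^5.

∂_1: C_1 → C_0 sends each edge [p,q] (with p < q) to q − p.
As a 5×10 matrix over Z this has rank 4, with invariant factors (1,1,1,1).

∂_2: C_2 → C_1 acts by ∂[p,q,r] = [q,r] − [p,r] + [p,q]. For instance
  ∂[2,3,5] = [3,5] − [2,5] + [2,3],
  ∂[1,4,5] = [4,5] − [1,5] + [1,4].
This gives a 10×5 integer matrix of rank 5; reducing to Smith normal form yields diagonal entries (1,1,1,1,1).

Reading off H_k = ker ∂_k / im ∂_{k+1}:

  H_0: rank C_0 − rank ∂_1 = 5 − 4 = 1, and the invariant factors of ∂_1 are all 1, so H_0 = Z.
  H_1: rank ker ∂_1 − rank ∂_2 = (10 − 4) − 5 = 1, and the invariant factors of ∂_2 are all 1, so H_1 = Z.
  H_2: rank ker ∂_2 − rank ∂_3 = (5 − 5) − 0 = 0, and there is no ∂_3, so H_2 = 0.

As a check, the Euler characteristic is 5 − 10 + 5 = 0, which agrees with 1 − 1 + 0 = 0.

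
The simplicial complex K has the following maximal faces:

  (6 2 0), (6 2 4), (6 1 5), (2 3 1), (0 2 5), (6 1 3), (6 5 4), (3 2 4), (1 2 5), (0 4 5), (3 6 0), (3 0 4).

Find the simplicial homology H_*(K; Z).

K has 7 vertices, 18 edges, 12 triangles.
rank ∂_0 = 0, rank ∂_1 = 6 ⇒ b_0 = 7 − 0 − 6 = 1; all invariant factors of ∂_1 are 1 so no torsion. So H_0 = Z.
rank ∂_1 = 6, rank ∂_2 = 12 ⇒ b_1 = 18 − 6 − 12 = 0; ∂_2 has invariant factor(s) [2] giving torsion. So H_1 = Z_2.
rank ∂_2 = 12, rank ∂_3 = 0 ⇒ b_2 = 12 − 12 − 0 = 0. So H_2 = 0.

H_0 = Z,  H_1 = Z_2,  H_2 = 0.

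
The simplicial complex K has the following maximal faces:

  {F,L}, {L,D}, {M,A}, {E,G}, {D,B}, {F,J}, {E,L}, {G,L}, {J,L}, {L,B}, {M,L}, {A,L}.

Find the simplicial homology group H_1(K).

We work with the vertex ordering A < B < D < E < F < G < J < L < M. The simplices of K, each written with vertices in increasing order, are:

  0-simplices (9): A, B, D, E, F, G, J, L, M
  1-simplices (12): AL, AM, BD, BL, DL, EG, EL, FJ, FL, GL, JL, LM

giving chain groups C_0 ≅ Z^9, C_1 ≅ Z^12.

∂_1: C_1 → C_0 is given by ∂[p,q] = [q] − [p]. For instance
  ∂FL = L − F.
The 9×12 boundary matrix has rank 8 and Smith normal form diag(1,1,1,1,1,1,1,1).

From H_k ≅ ker(∂_k) / im(∂_{k+1}) we obtain:

  H_1: rank ker ∂_1 − rank ∂_2 = (12 − 8) − 0 = 4, and there is no ∂_2, so H_1 ≅ Z^4.

H_1 ≅ Z^4.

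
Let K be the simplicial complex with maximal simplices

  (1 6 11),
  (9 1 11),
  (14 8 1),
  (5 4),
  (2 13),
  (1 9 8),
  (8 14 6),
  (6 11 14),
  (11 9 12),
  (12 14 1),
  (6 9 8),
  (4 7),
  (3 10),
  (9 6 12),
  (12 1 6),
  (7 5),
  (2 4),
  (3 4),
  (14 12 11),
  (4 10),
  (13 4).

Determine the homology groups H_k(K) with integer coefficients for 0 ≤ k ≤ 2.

Fix the vertex order 1 < 2 < 3 < 4 < 5 < 6 < 7 < 8 < 9 < 10 < 11 < 12 < 13 < 14 and write every simplex with vertices in increasing order. Then dim K = 2 and the simplices of K are:

  0-simplices (14): [1], [2], [3], [4], [5], [6], [7], [8], [9], [10], [11], [12], [13], [14]
  1-simplices (27): (27 of them)
  2-simplices (12): [1,6,11], [1,6,12], [1,8,9], [1,8,14], [1,9,11], [1,12,14], [6,8,9], [6,8,14], [6,9,12], [6,11,14], [9,11,12], [11,12,14]

so the chain groups are C_0 ≅ Z^14, C_1 ≅ Z^27, C_2 ≅ Z^12.

The boundary map ∂_1: C_1 → C_0 sends each edge [p,q] (with p < q) to q − p. For instance
  ∂[1,12] = [12] − [1].
As a 14×27 matrix over Z this has rank 12, with invariant factors (1,1,1,1,1,1,1,1,1,1,1,1).

∂_2: C_2 → C_1 sends each 2-simplex [p,q,r] to [q,r] − [p,r] + [p,q]. For instance
  ∂[6,9,12] = [9,12] − [6,12] + [6,9],
  ∂[1,8,9] = [8,9] − [1,9] + [1,8].
The resulting 27×12 matrix has rank 12, and its Smith normal form has invariant factors (1,1,1,1,1,1,1,1,1,1,1,2).

From H_k ≅ ker(∂_k) / im(∂_{k+1}) we obtain:

  H_0: rank C_0 − rank ∂_1 = 14 − 12 = 2, and the invariant factors of ∂_1 are all 1, so H_0 ≅ Z^2.
  H_1: rank ker ∂_1 − rank ∂_2 = (27 − 12) − 12 = 3, and ∂_2 has invariant factor 2 > 1, so H_1 ≅ Z^3 ⊕ Z/2Z.
  H_2: rank ker ∂_2 − rank ∂_3 = (12 − 12) − 0 = 0, and there is no ∂_3, so H_2 ≅ 0.

H_0 ≅ Z^2,  H_1 ≅ Z^3 ⊕ Z/2Z,  H_2 = 0.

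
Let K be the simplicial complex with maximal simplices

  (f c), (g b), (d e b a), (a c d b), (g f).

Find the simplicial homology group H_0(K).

H_0 ≅ Z.

Order the vertices as a < b < c < d < e < f < g. Listing each simplex with vertices in this order, K has dimension 3 with simplices:

  0-simplices (7): a, b, c, d, e, f, g
  1-simplices (12): ab, ac, ad, ae, bc, bd, be, bg, cd, cf, de, fg
  2-simplices (7): abc, abd, abe, acd, ade, bcd, bde
  3-simplices (2): abcd, abde

giving chain groups C_0 ≅ Z^7, C_1 ≅ Z^12, C_2 ≅ Z^7, C_3 ≅ Z^2.

Boundary ∂_1: C_1 → C_0 maps an edge to its endpoints' difference, ∂[p,q] = q − p. For instance
  ∂be = e − b.
The 7×12 boundary matrix has rank 6 and Smith normal form diag(1,1,1,1,1,1).

Boundary ∂_2: C_2 → C_1 acts by ∂[p,q,r] = [q,r] − [p,r] + [p,q]. For instance
  ∂ade = de − ae + ad,
  ∂abd = bd − ad + ab.
This gives a 12×7 integer matrix of rank 5; reducing to Smith normal form yields diagonal entries (1,1,1,1,1).

Boundary ∂_3: C_3 → C_2 sends each 3-simplex σ to the alternating sum Σ_i (−1)^i (σ with its i-th vertex removed). For instance
  ∂abde = bde − ade + abe − abd,
  ∂abcd = bcd − acd + abd − abc.
This gives a 7×2 integer matrix of rank 2; reducing to Smith normal form yields diagonal entries (1,1).

Reading off H_k = ker ∂_k / im ∂_{k+1}:

  H_0: rank C_0 − rank ∂_1 = 7 − 6 = 1, and the invariant factors of ∂_1 are all 1, so H_0 ≅ Z.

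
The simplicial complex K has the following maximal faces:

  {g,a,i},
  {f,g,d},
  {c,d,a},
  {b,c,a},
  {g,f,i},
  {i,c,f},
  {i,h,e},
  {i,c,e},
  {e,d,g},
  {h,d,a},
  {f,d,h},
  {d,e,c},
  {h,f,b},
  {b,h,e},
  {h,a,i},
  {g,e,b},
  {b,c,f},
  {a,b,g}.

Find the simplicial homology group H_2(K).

Order the vertices as a < b < c < d < e < f < g < h < i. Listing each simplex with vertices in this order, K has dimension 2 with simplices:

  0-simplices (9): a, b, c, d, e, f, g, h, i
  1-simplices (27): ab, ac, ad, ag, ah, ai, bc, be, bf, bg, bh, cd, ce, cf, ci, de, df, dg, dh, eg, eh, ei, fg, fh, fi, gi, hi
  2-simplices (18): abc, abg, acd, adh, agi, ahi, bcf, beg, beh, bfh, cde, cei, cfi, deg, dfg, dfh, ehi, fgi

Hence C_0 ≅ Z^9, C_1 ≅ Z^27, C_2 ≅ Z^18.

Boundary ∂_1: C_1 → C_0 is given by ∂[p,q] = [q] − [p].
This gives a 9×27 integer matrix of rank 8; reducing to Smith normal form yields diagonal entries (1,1,1,1,1,1,1,1).

The boundary map ∂_2: C_2 → C_1 sends each 2-simplex [p,q,r] to [q,r] − [p,r] + [p,q]. For instance
  ∂bcf = cf − bf + bc,
  ∂bfh = fh − bh + bf.
This gives a 27×18 integer matrix of rank 17; reducing to Smith normal form yields diagonal entries (1,1,1,1,1,1,1,1,1,1,1,1,1,1,1,1,1).

Reading off H_k = ker ∂_k / im ∂_{k+1}:

  H_2: rank ker ∂_2 − rank ∂_3 = (18 − 17) − 0 = 1, and there is no ∂_3, so H_2 = Z.

(K is a triangulation of the torus T^2.)

H_2 ≅ Z.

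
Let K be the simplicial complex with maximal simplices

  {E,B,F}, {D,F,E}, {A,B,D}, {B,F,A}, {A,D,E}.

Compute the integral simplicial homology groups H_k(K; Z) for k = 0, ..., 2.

Order the vertices as A < B < D < E < F. Listing each simplex with vertices in this order, K has dimension 2 with simplices:

  0-simplices (5): A, B, D, E, F
  1-simplices (10): AB, AD, AE, AF, BD, BE, BF, DE, DF, EF
  2-simplices (5): ABD, ABF, ADE, BEF, DEF

so the chain groups are C_0 ≅ Z^5, C_1 ≅ Z^10, C_2 ≅ Z^5.

The boundary map ∂_1: C_1 → C_0 is given by ∂[p,q] = [q] − [p]. For instance
  ∂DF = F − D.
The resulting 5×10 matrix has rank 4, and its Smith normal form has invariant factors (1,1,1,1).

Boundary ∂_2: C_2 → C_1 sends each 2-simplex [p,q,r] to [q,r] − [p,r] + [p,q]. For instance
  ∂ABD = BD − AD + AB,
  ∂ABF = BF − AF + AB.
This gives a 10×5 integer matrix of rank 5; reducing to Smith normal form yields diagonal entries (1,1,1,1,1).

Reading off H_k = ker ∂_k / im ∂_{k+1}:

  H_0: rank C_0 − rank ∂_1 = 5 − 4 = 1, and the invariant factors of ∂_1 are all 1, so H_0 = Z.
  H_1: rank ker ∂_1 − rank ∂_2 = (10 − 4) − 5 = 1, and the invariant factors of ∂_2 are all 1, so H_1 = Z.
  H_2: rank ker ∂_2 − rank ∂_3 = (5 − 5) − 0 = 0, and there is no ∂_3, so H_2 = 0.

(K is a triangulation of the Möbius band.)

H_0 = Z,  H_1 = Z,  H_2 = 0.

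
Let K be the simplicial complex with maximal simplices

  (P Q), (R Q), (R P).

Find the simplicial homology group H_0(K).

We work with the vertex ordering P < Q < R. The simplices of K, each written with vertices in increasing order, are:

  0-simplices (3): P, Q, R
  1-simplices (3): PQ, PR, QR

giving chain groups C_0 ≅ Z^3, C_1 ≅ Z^3.

Boundary ∂_1: C_1 → C_0 sends each edge [p,q] (with p < q) to q − p.
This gives a 3×3 integer matrix of rank 2; reducing to Smith normal form yields diagonal entries (1,1).

Computing H_k = (kernel of ∂_k) / (image of ∂_{k+1}):

  H_0: rank C_0 − rank ∂_1 = 3 − 2 = 1, and the invariant factors of ∂_1 are all 1, so H_0 ≅ Z.

H_0 ≅ Z.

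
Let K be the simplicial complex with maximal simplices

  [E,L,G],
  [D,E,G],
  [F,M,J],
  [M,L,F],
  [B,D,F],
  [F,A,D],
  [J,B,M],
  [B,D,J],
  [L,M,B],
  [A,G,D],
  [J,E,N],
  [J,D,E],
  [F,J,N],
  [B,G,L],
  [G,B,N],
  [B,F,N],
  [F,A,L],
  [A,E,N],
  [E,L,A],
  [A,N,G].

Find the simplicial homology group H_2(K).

H_2 ≅ 0.

K has 10 vertices, 30 edges, 20 triangles.
rank ∂_2 = 20, rank ∂_3 = 0 ⇒ b_2 = 20 − 20 − 0 = 0. So H_2 = 0.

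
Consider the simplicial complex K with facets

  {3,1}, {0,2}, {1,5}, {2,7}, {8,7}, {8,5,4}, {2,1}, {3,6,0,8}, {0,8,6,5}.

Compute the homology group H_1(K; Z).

Fix the vertex order 0 < 1 < 2 < 3 < 4 < 5 < 6 < 7 < 8 and write every simplex with vertices in increasing order. Then dim K = 3 and the simplices of K are:

  0-simplices (9): [0], [1], [2], [3], [4], [5], [6], [7], [8]
  1-simplices (17): [0,2], [0,3], [0,5], [0,6], [0,8], [1,2], [1,3], [1,5], [2,7], [3,6], [3,8], [4,5], [4,8], [5,6], [5,8], [6,8], [7,8]
  2-simplices (8): [0,3,6], [0,3,8], [0,5,6], [0,5,8], [0,6,8], [3,6,8], [4,5,8], [5,6,8]
  3-simplices (2): [0,3,6,8], [0,5,6,8]

Hence C_0 ≅ Z^9, C_1 ≅ Z^17, C_2 ≅ Z^8, C_3 ≅ Z^2.

The boundary map ∂_1: C_1 → C_0 sends each edge [p,q] (with p < q) to q − p. For instance
  ∂[0,5] = [5] − [0].
This gives a 9×17 integer matrix of rank 8; reducing to Smith normal form yields diagonal entries (1,1,1,1,1,1,1,1).

Boundary ∂_2: C_2 → C_1 acts by ∂[p,q,r] = [q,r] − [p,r] + [p,q]. For instance
  ∂[3,6,8] = [6,8] − [3,8] + [3,6],
  ∂[0,3,8] = [3,8] − [0,8] + [0,3].
This gives a 17×8 integer matrix of rank 6; reducing to Smith normal form yields diagonal entries (1,1,1,1,1,1).

∂_3: C_3 → C_2 sends each 3-simplex σ to the alternating sum Σ_i (−1)^i (σ with its i-th vertex removed). For instance
  ∂[0,5,6,8] = [5,6,8] − [0,6,8] + [0,5,8] − [0,5,6],
  ∂[0,3,6,8] = [3,6,8] − [0,6,8] + [0,3,8] − [0,3,6].
The 8×2 boundary matrix has rank 2 and Smith normal form diag(1,1).

From H_k ≅ ker(∂_k) / im(∂_{k+1}) we obtain:

  H_1: rank ker ∂_1 − rank ∂_2 = (17 − 8) − 6 = 3, and the invariant factors of ∂_2 are all 1, so H_1 ≅ Z^3.

H_1 = Z^3.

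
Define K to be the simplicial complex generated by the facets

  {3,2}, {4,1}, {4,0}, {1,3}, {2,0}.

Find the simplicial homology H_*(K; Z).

Take the total order 0 < 1 < 2 < 3 < 4 on the vertex set. Then K (dimension 1) consists of the simplices:

  0-simplices (5): [0], [1], [2], [3], [4]
  1-simplices (5): [0,2], [0,4], [1,3], [1,4], [2,3]

Hence C_0 ≅ Z^5, C_1 ≅ Z^5.

The boundary map ∂_1: C_1 → C_0 sends each edge [p,q] (with p < q) to q − p.
The resulting 5×5 matrix has rank 4, and its Smith normal form has invariant factors (1,1,1,1).

Computing H_k = (kernel of ∂_k) / (image of ∂_{k+1}):

  H_0: rank C_0 − rank ∂_1 = 5 − 4 = 1, and the invariant factors of ∂_1 are all 1, so H_0 = Z.
  H_1: rank ker ∂_1 − rank ∂_2 = (5 − 4) − 0 = 1, and there is no ∂_2, so H_1 = Z.

H_0 = Z,  H_1 = Z.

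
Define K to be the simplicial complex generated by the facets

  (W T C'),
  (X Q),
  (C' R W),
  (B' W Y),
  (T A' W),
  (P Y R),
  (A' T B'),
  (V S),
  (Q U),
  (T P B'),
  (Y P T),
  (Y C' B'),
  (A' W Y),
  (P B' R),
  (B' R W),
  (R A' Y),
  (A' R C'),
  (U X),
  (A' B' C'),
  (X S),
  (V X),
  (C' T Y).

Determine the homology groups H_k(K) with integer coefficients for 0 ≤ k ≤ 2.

H_0 ≅ Z^2,  H_1 ≅ Z^4,  H_2 ≅ Z.

Take the total order P < Q < R < S < T < U < V < W < X < Y < A' < B' < C' on the vertex set. Then K (dimension 2) consists of the simplices:

  0-simplices (13): [P], [Q], [R], [S], [T], [U], [V], [W], [X], [Y], [A'], [B'], [C']
  1-simplices (30): (30 of them)
  2-simplices (16): (16 of them)

giving chain groups C_0 ≅ Z^13, C_1 ≅ Z^30, C_2 ≅ Z^16.

∂_1: C_1 → C_0 maps an edge to its endpoints' difference, ∂[p,q] = q − p.
The 13×30 boundary matrix has rank 11 and Smith normal form diag(1,1,1,1,1,1,1,1,1,1,1).

∂_2: C_2 → C_1 acts by ∂[p,q,r] = [q,r] − [p,r] + [p,q]. For instance
  ∂[W,Y,B'] = [Y,B'] − [W,B'] + [W,Y],
  ∂[R,A',C'] = [A',C'] − [R,C'] + [R,A'].
As a 30×16 matrix over Z this has rank 15, with invariant factors (1,1,1,1,1,1,1,1,1,1,1,1,1,1,1).

Now H_k = ker ∂_k / im ∂_{k+1}, so:

  H_0: rank C_0 − rank ∂_1 = 13 − 11 = 2, and the invariant factors of ∂_1 are all 1, so H_0 = Z^2.
  H_1: rank ker ∂_1 − rank ∂_2 = (30 − 11) − 15 = 4, and the invariant factors of ∂_2 are all 1, so H_1 = Z^4.
  H_2: rank ker ∂_2 − rank ∂_3 = (16 − 15) − 0 = 1, and there is no ∂_3, so H_2 = Z.

As a check, the Euler characteristic is 13 − 30 + 16 = -1, which agrees with 2 − 4 + 1 = -1.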